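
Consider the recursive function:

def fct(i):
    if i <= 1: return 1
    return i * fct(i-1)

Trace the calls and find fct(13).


fct(13)
= 13 * fct(12)
= 13 * 12 * fct(11)
= 13 * 12 * 11 * fct(10)
= 13 * 12 * 11 * 10 * fct(9)
= 13 * 12 * 11 * 10 * 9 * fct(8)
= 13 * 12 * 11 * 10 * 9 * 8 * fct(7)
= 13 * 12 * 11 * 10 * 9 * 8 * 7 * fct(6)
= 13 * 12 * 11 * 10 * 9 * 8 * 7 * 6 * fct(5)
= 13 * 12 * 11 * 10 * 9 * 8 * 7 * 6 * 5 * fct(4)
= 13 * 12 * 11 * 10 * 9 * 8 * 7 * 6 * 5 * 4 * fct(3)
= 13 * 12 * 11 * 10 * 9 * 8 * 7 * 6 * 5 * 4 * 3 * fct(2)
= 13 * 12 * 11 * 10 * 9 * 8 * 7 * 6 * 5 * 4 * 3 * 2 * fct(1)
= 13 * 12 * 11 * 10 * 9 * 8 * 7 * 6 * 5 * 4 * 3 * 2 * 1
= 6227020800

6227020800


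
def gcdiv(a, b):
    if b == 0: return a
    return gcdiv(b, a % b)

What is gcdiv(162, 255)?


gcdiv(162, 255) = gcdiv(255, 162)
gcdiv(255, 162) = gcdiv(162, 93)
gcdiv(162, 93) = gcdiv(93, 69)
gcdiv(93, 69) = gcdiv(69, 24)
gcdiv(69, 24) = gcdiv(24, 21)
gcdiv(24, 21) = gcdiv(21, 3)
gcdiv(21, 3) = gcdiv(3, 0)
gcdiv(3, 0) = 3  (base case)

3


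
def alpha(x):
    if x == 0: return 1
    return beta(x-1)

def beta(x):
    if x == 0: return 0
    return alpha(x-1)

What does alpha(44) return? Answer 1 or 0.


alpha(44) = beta(43)
beta(43) = alpha(42)
alpha(42) = beta(41)
beta(41) = alpha(40)
alpha(40) = beta(39)
beta(39) = alpha(38)
alpha(38) = beta(37)
beta(37) = alpha(36)
alpha(36) = beta(35)
beta(35) = alpha(34)
alpha(34) = beta(33)
beta(33) = alpha(32)
alpha(32) = beta(31)
beta(31) = alpha(30)
alpha(30) = beta(29)
beta(29) = alpha(28)
alpha(28) = beta(27)
beta(27) = alpha(26)
alpha(26) = beta(25)
beta(25) = alpha(24)
alpha(24) = beta(23)
beta(23) = alpha(22)
alpha(22) = beta(21)
beta(21) = alpha(20)
alpha(20) = beta(19)
beta(19) = alpha(18)
alpha(18) = beta(17)
beta(17) = alpha(16)
alpha(16) = beta(15)
beta(15) = alpha(14)
alpha(14) = beta(13)
beta(13) = alpha(12)
alpha(12) = beta(11)
beta(11) = alpha(10)
alpha(10) = beta(9)
beta(9) = alpha(8)
alpha(8) = beta(7)
beta(7) = alpha(6)
alpha(6) = beta(5)
beta(5) = alpha(4)
alpha(4) = beta(3)
beta(3) = alpha(2)
alpha(2) = beta(1)
beta(1) = alpha(0)
alpha(0) = 1  (base case)
Result: 1

1


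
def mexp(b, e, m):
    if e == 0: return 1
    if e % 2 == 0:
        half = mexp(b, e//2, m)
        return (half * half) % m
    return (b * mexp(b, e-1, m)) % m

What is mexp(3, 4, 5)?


mexp(3, 4, 5): e is even, compute mexp(3, 2, 5)
  mexp(3, 2, 5): e is even, compute mexp(3, 1, 5)
    mexp(3, 1, 5): e is odd, compute mexp(3, 0, 5)
      mexp(3, 0, 5) = 1
    (3 * 1) % 5 = 3
  half=3, (3*3) % 5 = 4
half=4, (4*4) % 5 = 1

1


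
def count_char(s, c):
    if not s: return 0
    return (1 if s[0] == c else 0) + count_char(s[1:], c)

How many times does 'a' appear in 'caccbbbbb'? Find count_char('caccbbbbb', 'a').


s[0]='c' != 'a' -> 0
s[0]='a' == 'a' -> 1
s[0]='c' != 'a' -> 0
s[0]='c' != 'a' -> 0
s[0]='b' != 'a' -> 0
s[0]='b' != 'a' -> 0
s[0]='b' != 'a' -> 0
s[0]='b' != 'a' -> 0
s[0]='b' != 'a' -> 0
Sum: 0 + 1 + 0 + 0 + 0 + 0 + 0 + 0 + 0 = 1

1


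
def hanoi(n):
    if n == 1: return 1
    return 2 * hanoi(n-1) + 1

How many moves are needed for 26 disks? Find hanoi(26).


hanoi(26) = 2 * hanoi(25) + 1
hanoi(25) = 2 * hanoi(24) + 1
hanoi(24) = 2 * hanoi(23) + 1
hanoi(23) = 2 * hanoi(22) + 1
hanoi(22) = 2 * hanoi(21) + 1
hanoi(21) = 2 * hanoi(20) + 1
hanoi(20) = 2 * hanoi(19) + 1
hanoi(19) = 2 * hanoi(18) + 1
hanoi(18) = 2 * hanoi(17) + 1
hanoi(17) = 2 * hanoi(16) + 1
hanoi(16) = 2 * hanoi(15) + 1
hanoi(15) = 2 * hanoi(14) + 1
hanoi(14) = 2 * hanoi(13) + 1
hanoi(13) = 2 * hanoi(12) + 1
hanoi(12) = 2 * hanoi(11) + 1
hanoi(11) = 2 * hanoi(10) + 1
hanoi(10) = 2 * hanoi(9) + 1
hanoi(9) = 2 * hanoi(8) + 1
hanoi(8) = 2 * hanoi(7) + 1
hanoi(7) = 2 * hanoi(6) + 1
hanoi(6) = 2 * hanoi(5) + 1
hanoi(5) = 2 * hanoi(4) + 1
hanoi(4) = 2 * hanoi(3) + 1
hanoi(3) = 2 * hanoi(2) + 1
hanoi(2) = 2 * hanoi(1) + 1
hanoi(1) = 1  (base case)
hanoi(2) = 2 * 1 + 1 = 3
hanoi(3) = 2 * 3 + 1 = 7
hanoi(4) = 2 * 7 + 1 = 15
hanoi(5) = 2 * 15 + 1 = 31
hanoi(6) = 2 * 31 + 1 = 63
hanoi(7) = 2 * 63 + 1 = 127
hanoi(8) = 2 * 127 + 1 = 255
hanoi(9) = 2 * 255 + 1 = 511
hanoi(10) = 2 * 511 + 1 = 1023
hanoi(11) = 2 * 1023 + 1 = 2047
hanoi(12) = 2 * 2047 + 1 = 4095
hanoi(13) = 2 * 4095 + 1 = 8191
hanoi(14) = 2 * 8191 + 1 = 16383
hanoi(15) = 2 * 16383 + 1 = 32767
hanoi(16) = 2 * 32767 + 1 = 65535
hanoi(17) = 2 * 65535 + 1 = 131071
hanoi(18) = 2 * 131071 + 1 = 262143
hanoi(19) = 2 * 262143 + 1 = 524287
hanoi(20) = 2 * 524287 + 1 = 1048575
hanoi(21) = 2 * 1048575 + 1 = 2097151
hanoi(22) = 2 * 2097151 + 1 = 4194303
hanoi(23) = 2 * 4194303 + 1 = 8388607
hanoi(24) = 2 * 8388607 + 1 = 16777215
hanoi(25) = 2 * 16777215 + 1 = 33554431
hanoi(26) = 2 * 33554431 + 1 = 67108863

67108863


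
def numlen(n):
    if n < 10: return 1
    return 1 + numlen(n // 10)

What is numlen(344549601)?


numlen(344549601) = 1 + numlen(34454960)
numlen(34454960) = 1 + numlen(3445496)
numlen(3445496) = 1 + numlen(344549)
numlen(344549) = 1 + numlen(34454)
numlen(34454) = 1 + numlen(3445)
numlen(3445) = 1 + numlen(344)
numlen(344) = 1 + numlen(34)
numlen(34) = 1 + numlen(3)
numlen(3) = 1  (base case: 3 < 10)
Unwinding: 1 + 1 + 1 + 1 + 1 + 1 + 1 + 1 + 1 = 9

9


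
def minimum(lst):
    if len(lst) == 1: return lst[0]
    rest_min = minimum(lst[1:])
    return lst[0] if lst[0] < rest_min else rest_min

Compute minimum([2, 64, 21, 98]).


minimum([2, 64, 21, 98]): compare 2 with minimum([64, 21, 98])
minimum([64, 21, 98]): compare 64 with minimum([21, 98])
minimum([21, 98]): compare 21 with minimum([98])
minimum([98]) = 98  (base case)
Compare 21 with 98 -> 21
Compare 64 with 21 -> 21
Compare 2 with 21 -> 2

2


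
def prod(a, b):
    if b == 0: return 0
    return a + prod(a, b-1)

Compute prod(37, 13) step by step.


prod(37, 13) = 37 + prod(37, 12)
prod(37, 12) = 37 + prod(37, 11)
prod(37, 11) = 37 + prod(37, 10)
prod(37, 10) = 37 + prod(37, 9)
prod(37, 9) = 37 + prod(37, 8)
prod(37, 8) = 37 + prod(37, 7)
prod(37, 7) = 37 + prod(37, 6)
prod(37, 6) = 37 + prod(37, 5)
prod(37, 5) = 37 + prod(37, 4)
prod(37, 4) = 37 + prod(37, 3)
prod(37, 3) = 37 + prod(37, 2)
prod(37, 2) = 37 + prod(37, 1)
prod(37, 1) = 37 + prod(37, 0)
prod(37, 0) = 0  (base case)
Total: 37 + 37 + 37 + 37 + 37 + 37 + 37 + 37 + 37 + 37 + 37 + 37 + 37 + 0 = 481

481


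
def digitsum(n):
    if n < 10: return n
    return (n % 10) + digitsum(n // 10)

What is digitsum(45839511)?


digitsum(45839511) = 1 + digitsum(4583951)
digitsum(4583951) = 1 + digitsum(458395)
digitsum(458395) = 5 + digitsum(45839)
digitsum(45839) = 9 + digitsum(4583)
digitsum(4583) = 3 + digitsum(458)
digitsum(458) = 8 + digitsum(45)
digitsum(45) = 5 + digitsum(4)
digitsum(4) = 4  (base case)
Total: 1 + 1 + 5 + 9 + 3 + 8 + 5 + 4 = 36

36


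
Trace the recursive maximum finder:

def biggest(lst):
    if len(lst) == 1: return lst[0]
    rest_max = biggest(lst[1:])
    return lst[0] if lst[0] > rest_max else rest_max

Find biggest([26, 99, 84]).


biggest([26, 99, 84]): compare 26 with biggest([99, 84])
biggest([99, 84]): compare 99 with biggest([84])
biggest([84]) = 84  (base case)
Compare 99 with 84 -> 99
Compare 26 with 99 -> 99

99


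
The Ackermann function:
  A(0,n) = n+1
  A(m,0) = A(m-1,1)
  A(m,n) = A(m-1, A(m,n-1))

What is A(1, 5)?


A(1, 5) = A(0, A(1, 4))
  A(1, 4) = A(0, A(1, 3))
    A(1, 3) = A(0, A(1, 2))
      A(1, 2) = A(0, A(1, 1))
        A(1, 1) = A(0, A(1, 0))
          A(1, 0) = A(0, 1)
          A(0, 1) = 2
          = A(0, 2)
          A(0, 2) = 3
        = A(0, 3)
        A(0, 3) = 4
      = A(0, 4)
      A(0, 4) = 5
    = A(0, 5)
    A(0, 5) = 6
  = A(0, 6)
  A(0, 6) = 7
Result: A(1, 5) = 7

7


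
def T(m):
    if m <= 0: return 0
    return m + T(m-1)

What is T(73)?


T(73)
= 73 + 72 + 71 + 70 + 69 + 68 + 67 + 66 + 65 + 64 + 63 + 62 + 61 + 60 + 59 + 58 + 57 + 56 + 55 + 54 + 53 + 52 + 51 + 50 + 49 + 48 + 47 + 46 + 45 + 44 + 43 + 42 + 41 + 40 + 39 + 38 + 37 + 36 + 35 + 34 + 33 + 32 + 31 + 30 + 29 + 28 + 27 + 26 + 25 + 24 + 23 + 22 + 21 + 20 + 19 + 18 + 17 + 16 + 15 + 14 + 13 + 12 + 11 + 10 + 9 + 8 + 7 + 6 + 5 + 4 + 3 + 2 + 1 + T(0)
= 73 + 72 + 71 + 70 + 69 + 68 + 67 + 66 + 65 + 64 + 63 + 62 + 61 + 60 + 59 + 58 + 57 + 56 + 55 + 54 + 53 + 52 + 51 + 50 + 49 + 48 + 47 + 46 + 45 + 44 + 43 + 42 + 41 + 40 + 39 + 38 + 37 + 36 + 35 + 34 + 33 + 32 + 31 + 30 + 29 + 28 + 27 + 26 + 25 + 24 + 23 + 22 + 21 + 20 + 19 + 18 + 17 + 16 + 15 + 14 + 13 + 12 + 11 + 10 + 9 + 8 + 7 + 6 + 5 + 4 + 3 + 2 + 1 + 0
= 2701

2701


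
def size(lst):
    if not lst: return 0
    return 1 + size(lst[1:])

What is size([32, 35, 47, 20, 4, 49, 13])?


size([32, 35, 47, 20, 4, 49, 13]) = 1 + size([35, 47, 20, 4, 49, 13])
size([35, 47, 20, 4, 49, 13]) = 1 + size([47, 20, 4, 49, 13])
size([47, 20, 4, 49, 13]) = 1 + size([20, 4, 49, 13])
size([20, 4, 49, 13]) = 1 + size([4, 49, 13])
size([4, 49, 13]) = 1 + size([49, 13])
size([49, 13]) = 1 + size([13])
size([13]) = 1 + size([])
size([]) = 0  (base case)
Unwinding: 1 + 1 + 1 + 1 + 1 + 1 + 1 + 0 = 7

7


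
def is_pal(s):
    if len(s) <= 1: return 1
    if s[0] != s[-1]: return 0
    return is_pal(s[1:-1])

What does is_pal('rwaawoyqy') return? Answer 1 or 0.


is_pal('rwaawoyqy'): s[0]='r' != s[-1]='y' -> return 0
Result: 0 (not a palindrome)

0


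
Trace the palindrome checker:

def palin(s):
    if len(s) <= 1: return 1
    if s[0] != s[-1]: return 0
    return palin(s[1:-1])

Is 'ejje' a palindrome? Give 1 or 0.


palin('ejje'): s[0]='e' == s[-1]='e' -> check palin('jj')
palin('jj'): s[0]='j' == s[-1]='j' -> check palin('')
palin(''): len <= 1 -> return 1  (base case)
Result: 1 (palindrome)

1


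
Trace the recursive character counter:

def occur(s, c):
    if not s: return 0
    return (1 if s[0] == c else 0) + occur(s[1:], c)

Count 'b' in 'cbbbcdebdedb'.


s[0]='c' != 'b' -> 0
s[0]='b' == 'b' -> 1
s[0]='b' == 'b' -> 1
s[0]='b' == 'b' -> 1
s[0]='c' != 'b' -> 0
s[0]='d' != 'b' -> 0
s[0]='e' != 'b' -> 0
s[0]='b' == 'b' -> 1
s[0]='d' != 'b' -> 0
s[0]='e' != 'b' -> 0
s[0]='d' != 'b' -> 0
s[0]='b' == 'b' -> 1
Sum: 0 + 1 + 1 + 1 + 0 + 0 + 0 + 1 + 0 + 0 + 0 + 1 = 5

5


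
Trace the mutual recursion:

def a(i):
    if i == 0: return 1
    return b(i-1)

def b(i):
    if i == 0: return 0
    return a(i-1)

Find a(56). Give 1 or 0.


a(56) = b(55)
b(55) = a(54)
a(54) = b(53)
b(53) = a(52)
a(52) = b(51)
b(51) = a(50)
a(50) = b(49)
b(49) = a(48)
a(48) = b(47)
b(47) = a(46)
a(46) = b(45)
b(45) = a(44)
a(44) = b(43)
b(43) = a(42)
a(42) = b(41)
b(41) = a(40)
a(40) = b(39)
b(39) = a(38)
a(38) = b(37)
b(37) = a(36)
a(36) = b(35)
b(35) = a(34)
a(34) = b(33)
b(33) = a(32)
a(32) = b(31)
b(31) = a(30)
a(30) = b(29)
b(29) = a(28)
a(28) = b(27)
b(27) = a(26)
a(26) = b(25)
b(25) = a(24)
a(24) = b(23)
b(23) = a(22)
a(22) = b(21)
b(21) = a(20)
a(20) = b(19)
b(19) = a(18)
a(18) = b(17)
b(17) = a(16)
a(16) = b(15)
b(15) = a(14)
a(14) = b(13)
b(13) = a(12)
a(12) = b(11)
b(11) = a(10)
a(10) = b(9)
b(9) = a(8)
a(8) = b(7)
b(7) = a(6)
a(6) = b(5)
b(5) = a(4)
a(4) = b(3)
b(3) = a(2)
a(2) = b(1)
b(1) = a(0)
a(0) = 1  (base case)
Result: 1

1


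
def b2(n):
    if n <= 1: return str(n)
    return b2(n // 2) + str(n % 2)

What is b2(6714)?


b2(6714) = b2(3357) + '0'
b2(3357) = b2(1678) + '1'
b2(1678) = b2(839) + '0'
b2(839) = b2(419) + '1'
b2(419) = b2(209) + '1'
b2(209) = b2(104) + '1'
b2(104) = b2(52) + '0'
b2(52) = b2(26) + '0'
b2(26) = b2(13) + '0'
b2(13) = b2(6) + '1'
b2(6) = b2(3) + '0'
b2(3) = b2(1) + '1'
b2(1) = '1'  (base case)
Concatenating: '1' + '1' + '0' + '1' + '0' + '0' + '0' + '1' + '1' + '1' + '0' + '1' + '0' = '1101000111010'

1101000111010


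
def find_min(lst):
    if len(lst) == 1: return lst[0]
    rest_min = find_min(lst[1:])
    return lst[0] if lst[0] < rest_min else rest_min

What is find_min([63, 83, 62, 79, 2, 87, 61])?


find_min([63, 83, 62, 79, 2, 87, 61]): compare 63 with find_min([83, 62, 79, 2, 87, 61])
find_min([83, 62, 79, 2, 87, 61]): compare 83 with find_min([62, 79, 2, 87, 61])
find_min([62, 79, 2, 87, 61]): compare 62 with find_min([79, 2, 87, 61])
find_min([79, 2, 87, 61]): compare 79 with find_min([2, 87, 61])
find_min([2, 87, 61]): compare 2 with find_min([87, 61])
find_min([87, 61]): compare 87 with find_min([61])
find_min([61]) = 61  (base case)
Compare 87 with 61 -> 61
Compare 2 with 61 -> 2
Compare 79 with 2 -> 2
Compare 62 with 2 -> 2
Compare 83 with 2 -> 2
Compare 63 with 2 -> 2

2


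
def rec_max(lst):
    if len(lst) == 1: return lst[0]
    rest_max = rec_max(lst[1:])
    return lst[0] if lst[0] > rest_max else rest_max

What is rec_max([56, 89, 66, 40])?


rec_max([56, 89, 66, 40]): compare 56 with rec_max([89, 66, 40])
rec_max([89, 66, 40]): compare 89 with rec_max([66, 40])
rec_max([66, 40]): compare 66 with rec_max([40])
rec_max([40]) = 40  (base case)
Compare 66 with 40 -> 66
Compare 89 with 66 -> 89
Compare 56 with 89 -> 89

89


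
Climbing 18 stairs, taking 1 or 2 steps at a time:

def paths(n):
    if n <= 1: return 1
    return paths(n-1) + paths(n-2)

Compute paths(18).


Building up from base cases:
paths(0) = 1
paths(1) = 1
paths(2) = paths(1) + paths(0) = 1 + 1 = 2
paths(3) = paths(2) + paths(1) = 2 + 1 = 3
paths(4) = paths(3) + paths(2) = 3 + 2 = 5
paths(5) = paths(4) + paths(3) = 5 + 3 = 8
paths(6) = paths(5) + paths(4) = 8 + 5 = 13
paths(7) = paths(6) + paths(5) = 13 + 8 = 21
paths(8) = paths(7) + paths(6) = 21 + 13 = 34
paths(9) = paths(8) + paths(7) = 34 + 21 = 55
paths(10) = paths(9) + paths(8) = 55 + 34 = 89
paths(11) = paths(10) + paths(9) = 89 + 55 = 144
paths(12) = paths(11) + paths(10) = 144 + 89 = 233
paths(13) = paths(12) + paths(11) = 233 + 144 = 377
paths(14) = paths(13) + paths(12) = 377 + 233 = 610
paths(15) = paths(14) + paths(13) = 610 + 377 = 987
paths(16) = paths(15) + paths(14) = 987 + 610 = 1597
paths(17) = paths(16) + paths(15) = 1597 + 987 = 2584
paths(18) = paths(17) + paths(16) = 2584 + 1597 = 4181

4181


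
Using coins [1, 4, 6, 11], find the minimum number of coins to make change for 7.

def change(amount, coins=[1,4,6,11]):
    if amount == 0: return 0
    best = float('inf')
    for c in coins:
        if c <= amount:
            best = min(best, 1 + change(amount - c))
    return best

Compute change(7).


Building up with DP:
change(0) = 0
change(1) = min(1+change(0)=1+0=1) = 1
change(2) = min(1+change(1)=1+1=2) = 2
change(3) = min(1+change(2)=1+2=3) = 3
change(4) = min(1+change(3)=1+3=4, 1+change(0)=1+0=1) = 1
change(5) = min(1+change(4)=1+1=2, 1+change(1)=1+1=2) = 2
change(6) = min(1+change(5)=1+2=3, 1+change(2)=1+2=3, 1+change(0)=1+0=1) = 1
change(7) = min(1+change(6)=1+1=2, 1+change(3)=1+3=4, 1+change(1)=1+1=2) = 2

2


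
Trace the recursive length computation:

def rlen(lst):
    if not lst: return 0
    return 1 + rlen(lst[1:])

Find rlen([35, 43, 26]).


rlen([35, 43, 26]) = 1 + rlen([43, 26])
rlen([43, 26]) = 1 + rlen([26])
rlen([26]) = 1 + rlen([])
rlen([]) = 0  (base case)
Unwinding: 1 + 1 + 1 + 0 = 3

3


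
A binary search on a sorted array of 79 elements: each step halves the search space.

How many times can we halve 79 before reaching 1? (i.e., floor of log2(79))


79 / 2 = 39
39 / 2 = 19
19 / 2 = 9
9 / 2 = 4
4 / 2 = 2
2 / 2 = 1
Reached 1 after 6 halvings

6


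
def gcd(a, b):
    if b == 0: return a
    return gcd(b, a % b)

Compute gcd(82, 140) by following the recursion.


gcd(82, 140) = gcd(140, 82)
gcd(140, 82) = gcd(82, 58)
gcd(82, 58) = gcd(58, 24)
gcd(58, 24) = gcd(24, 10)
gcd(24, 10) = gcd(10, 4)
gcd(10, 4) = gcd(4, 2)
gcd(4, 2) = gcd(2, 0)
gcd(2, 0) = 2  (base case)

2


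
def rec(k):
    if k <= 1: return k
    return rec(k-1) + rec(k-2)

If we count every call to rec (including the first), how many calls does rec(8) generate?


Let C(n) = total calls for rec(n)
C(0) = 1, C(1) = 1
C(2) = 1 + C(1) + C(0) = 1 + 1 + 1 = 3
C(3) = 1 + C(2) + C(1) = 1 + 3 + 1 = 5
C(4) = 1 + C(3) + C(2) = 1 + 5 + 3 = 9
C(5) = 1 + C(4) + C(3) = 1 + 9 + 5 = 15
C(6) = 1 + C(5) + C(4) = 1 + 15 + 9 = 25
C(7) = 1 + C(6) + C(5) = 1 + 25 + 15 = 41
C(8) = 1 + C(7) + C(6) = 1 + 41 + 25 = 67

67


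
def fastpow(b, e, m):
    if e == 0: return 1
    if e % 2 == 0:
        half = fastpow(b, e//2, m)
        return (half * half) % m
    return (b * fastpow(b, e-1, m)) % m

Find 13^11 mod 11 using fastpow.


fastpow(13, 11, 11): e is odd, compute fastpow(13, 10, 11)
  fastpow(13, 10, 11): e is even, compute fastpow(13, 5, 11)
    fastpow(13, 5, 11): e is odd, compute fastpow(13, 4, 11)
      fastpow(13, 4, 11): e is even, compute fastpow(13, 2, 11)
        fastpow(13, 2, 11): e is even, compute fastpow(13, 1, 11)
          fastpow(13, 1, 11): e is odd, compute fastpow(13, 0, 11)
          fastpow(13, 0, 11) = 1
          (13 * 1) % 11 = 2
        half=2, (2*2) % 11 = 4
      half=4, (4*4) % 11 = 5
    (13 * 5) % 11 = 10
  half=10, (10*10) % 11 = 1
(13 * 1) % 11 = 2

2


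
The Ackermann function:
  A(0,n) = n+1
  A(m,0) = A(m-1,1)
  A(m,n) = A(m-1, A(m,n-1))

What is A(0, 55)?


A(0, 55) = 56
Result: A(0, 55) = 56

56


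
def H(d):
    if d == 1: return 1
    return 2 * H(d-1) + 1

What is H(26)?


H(26) = 2 * H(25) + 1
H(25) = 2 * H(24) + 1
H(24) = 2 * H(23) + 1
H(23) = 2 * H(22) + 1
H(22) = 2 * H(21) + 1
H(21) = 2 * H(20) + 1
H(20) = 2 * H(19) + 1
H(19) = 2 * H(18) + 1
H(18) = 2 * H(17) + 1
H(17) = 2 * H(16) + 1
H(16) = 2 * H(15) + 1
H(15) = 2 * H(14) + 1
H(14) = 2 * H(13) + 1
H(13) = 2 * H(12) + 1
H(12) = 2 * H(11) + 1
H(11) = 2 * H(10) + 1
H(10) = 2 * H(9) + 1
H(9) = 2 * H(8) + 1
H(8) = 2 * H(7) + 1
H(7) = 2 * H(6) + 1
H(6) = 2 * H(5) + 1
H(5) = 2 * H(4) + 1
H(4) = 2 * H(3) + 1
H(3) = 2 * H(2) + 1
H(2) = 2 * H(1) + 1
H(1) = 1  (base case)
H(2) = 2 * 1 + 1 = 3
H(3) = 2 * 3 + 1 = 7
H(4) = 2 * 7 + 1 = 15
H(5) = 2 * 15 + 1 = 31
H(6) = 2 * 31 + 1 = 63
H(7) = 2 * 63 + 1 = 127
H(8) = 2 * 127 + 1 = 255
H(9) = 2 * 255 + 1 = 511
H(10) = 2 * 511 + 1 = 1023
H(11) = 2 * 1023 + 1 = 2047
H(12) = 2 * 2047 + 1 = 4095
H(13) = 2 * 4095 + 1 = 8191
H(14) = 2 * 8191 + 1 = 16383
H(15) = 2 * 16383 + 1 = 32767
H(16) = 2 * 32767 + 1 = 65535
H(17) = 2 * 65535 + 1 = 131071
H(18) = 2 * 131071 + 1 = 262143
H(19) = 2 * 262143 + 1 = 524287
H(20) = 2 * 524287 + 1 = 1048575
H(21) = 2 * 1048575 + 1 = 2097151
H(22) = 2 * 2097151 + 1 = 4194303
H(23) = 2 * 4194303 + 1 = 8388607
H(24) = 2 * 8388607 + 1 = 16777215
H(25) = 2 * 16777215 + 1 = 33554431
H(26) = 2 * 33554431 + 1 = 67108863

67108863


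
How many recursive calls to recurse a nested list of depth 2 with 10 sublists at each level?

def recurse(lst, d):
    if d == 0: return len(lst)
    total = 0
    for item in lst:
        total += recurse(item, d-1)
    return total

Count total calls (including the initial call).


At depth 0 (root): 1 call
At depth 1: each of 1 parents calls recurse on 10 children = 10 calls
At depth 2: each of 10 parents calls recurse on 10 children = 100 calls
Total: 1 + 10 + 100 = 111

111


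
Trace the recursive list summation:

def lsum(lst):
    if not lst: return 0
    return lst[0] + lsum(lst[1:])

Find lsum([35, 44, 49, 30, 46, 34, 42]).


lsum([35, 44, 49, 30, 46, 34, 42]) = 35 + lsum([44, 49, 30, 46, 34, 42])
lsum([44, 49, 30, 46, 34, 42]) = 44 + lsum([49, 30, 46, 34, 42])
lsum([49, 30, 46, 34, 42]) = 49 + lsum([30, 46, 34, 42])
lsum([30, 46, 34, 42]) = 30 + lsum([46, 34, 42])
lsum([46, 34, 42]) = 46 + lsum([34, 42])
lsum([34, 42]) = 34 + lsum([42])
lsum([42]) = 42 + lsum([])
lsum([]) = 0  (base case)
Total: 35 + 44 + 49 + 30 + 46 + 34 + 42 + 0 = 280

280


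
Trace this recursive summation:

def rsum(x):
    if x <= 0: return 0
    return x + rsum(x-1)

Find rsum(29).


rsum(29)
= 29 + 28 + 27 + 26 + 25 + 24 + 23 + 22 + 21 + 20 + 19 + 18 + 17 + 16 + 15 + 14 + 13 + 12 + 11 + 10 + 9 + 8 + 7 + 6 + 5 + 4 + 3 + 2 + 1 + rsum(0)
= 29 + 28 + 27 + 26 + 25 + 24 + 23 + 22 + 21 + 20 + 19 + 18 + 17 + 16 + 15 + 14 + 13 + 12 + 11 + 10 + 9 + 8 + 7 + 6 + 5 + 4 + 3 + 2 + 1 + 0
= 435

435


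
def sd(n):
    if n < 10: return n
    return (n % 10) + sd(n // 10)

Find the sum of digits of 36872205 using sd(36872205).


sd(36872205) = 5 + sd(3687220)
sd(3687220) = 0 + sd(368722)
sd(368722) = 2 + sd(36872)
sd(36872) = 2 + sd(3687)
sd(3687) = 7 + sd(368)
sd(368) = 8 + sd(36)
sd(36) = 6 + sd(3)
sd(3) = 3  (base case)
Total: 5 + 0 + 2 + 2 + 7 + 8 + 6 + 3 = 33

33


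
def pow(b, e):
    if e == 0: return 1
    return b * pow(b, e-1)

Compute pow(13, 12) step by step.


pow(13, 12)
= 13 * pow(13, 11)
= 13 * 13 * pow(13, 10)
= 13 * 13 * 13 * pow(13, 9)
= 13 * 13 * 13 * 13 * pow(13, 8)
= 13 * 13 * 13 * 13 * 13 * pow(13, 7)
= 13 * 13 * 13 * 13 * 13 * 13 * pow(13, 6)
= 13 * 13 * 13 * 13 * 13 * 13 * 13 * pow(13, 5)
= 13 * 13 * 13 * 13 * 13 * 13 * 13 * 13 * pow(13, 4)
= 13 * 13 * 13 * 13 * 13 * 13 * 13 * 13 * 13 * pow(13, 3)
= 13 * 13 * 13 * 13 * 13 * 13 * 13 * 13 * 13 * 13 * pow(13, 2)
= 13 * 13 * 13 * 13 * 13 * 13 * 13 * 13 * 13 * 13 * 13 * pow(13, 1)
= 13 * 13 * 13 * 13 * 13 * 13 * 13 * 13 * 13 * 13 * 13 * 13 * pow(13, 0)
= 13 * 13 * 13 * 13 * 13 * 13 * 13 * 13 * 13 * 13 * 13 * 13 * 1
= 23298085122481

23298085122481


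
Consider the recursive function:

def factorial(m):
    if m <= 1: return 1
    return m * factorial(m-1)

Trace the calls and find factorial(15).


factorial(15)
= 15 * factorial(14)
= 15 * 14 * factorial(13)
= 15 * 14 * 13 * factorial(12)
= 15 * 14 * 13 * 12 * factorial(11)
= 15 * 14 * 13 * 12 * 11 * factorial(10)
= 15 * 14 * 13 * 12 * 11 * 10 * factorial(9)
= 15 * 14 * 13 * 12 * 11 * 10 * 9 * factorial(8)
= 15 * 14 * 13 * 12 * 11 * 10 * 9 * 8 * factorial(7)
= 15 * 14 * 13 * 12 * 11 * 10 * 9 * 8 * 7 * factorial(6)
= 15 * 14 * 13 * 12 * 11 * 10 * 9 * 8 * 7 * 6 * factorial(5)
= 15 * 14 * 13 * 12 * 11 * 10 * 9 * 8 * 7 * 6 * 5 * factorial(4)
= 15 * 14 * 13 * 12 * 11 * 10 * 9 * 8 * 7 * 6 * 5 * 4 * factorial(3)
= 15 * 14 * 13 * 12 * 11 * 10 * 9 * 8 * 7 * 6 * 5 * 4 * 3 * factorial(2)
= 15 * 14 * 13 * 12 * 11 * 10 * 9 * 8 * 7 * 6 * 5 * 4 * 3 * 2 * factorial(1)
= 15 * 14 * 13 * 12 * 11 * 10 * 9 * 8 * 7 * 6 * 5 * 4 * 3 * 2 * 1
= 1307674368000

1307674368000


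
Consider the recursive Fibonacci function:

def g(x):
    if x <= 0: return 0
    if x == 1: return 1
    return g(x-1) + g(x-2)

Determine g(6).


Computing g(6) bottom-up:
g(0) = 0
g(1) = 1
g(2) = g(1) + g(0) = 1 + 0 = 1
g(3) = g(2) + g(1) = 1 + 1 = 2
g(4) = g(3) + g(2) = 2 + 1 = 3
g(5) = g(4) + g(3) = 3 + 2 = 5
g(6) = g(5) + g(4) = 5 + 3 = 8

8


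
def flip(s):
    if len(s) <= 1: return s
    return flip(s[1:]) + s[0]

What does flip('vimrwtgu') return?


flip('vimrwtgu') = flip('imrwtgu') + 'v'
flip('imrwtgu') = flip('mrwtgu') + 'i'
flip('mrwtgu') = flip('rwtgu') + 'm'
flip('rwtgu') = flip('wtgu') + 'r'
flip('wtgu') = flip('tgu') + 'w'
flip('tgu') = flip('gu') + 't'
flip('gu') = flip('u') + 'g'
flip('u') = 'u'  (base case)
Concatenating: 'u' + 'g' + 't' + 'w' + 'r' + 'm' + 'i' + 'v' = 'ugtwrmiv'

ugtwrmiv


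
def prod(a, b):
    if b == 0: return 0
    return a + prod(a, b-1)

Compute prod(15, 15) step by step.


prod(15, 15) = 15 + prod(15, 14)
prod(15, 14) = 15 + prod(15, 13)
prod(15, 13) = 15 + prod(15, 12)
prod(15, 12) = 15 + prod(15, 11)
prod(15, 11) = 15 + prod(15, 10)
prod(15, 10) = 15 + prod(15, 9)
prod(15, 9) = 15 + prod(15, 8)
prod(15, 8) = 15 + prod(15, 7)
prod(15, 7) = 15 + prod(15, 6)
prod(15, 6) = 15 + prod(15, 5)
prod(15, 5) = 15 + prod(15, 4)
prod(15, 4) = 15 + prod(15, 3)
prod(15, 3) = 15 + prod(15, 2)
prod(15, 2) = 15 + prod(15, 1)
prod(15, 1) = 15 + prod(15, 0)
prod(15, 0) = 0  (base case)
Total: 15 + 15 + 15 + 15 + 15 + 15 + 15 + 15 + 15 + 15 + 15 + 15 + 15 + 15 + 15 + 0 = 225

225


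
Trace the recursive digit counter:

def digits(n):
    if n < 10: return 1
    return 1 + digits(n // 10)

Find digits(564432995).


digits(564432995) = 1 + digits(56443299)
digits(56443299) = 1 + digits(5644329)
digits(5644329) = 1 + digits(564432)
digits(564432) = 1 + digits(56443)
digits(56443) = 1 + digits(5644)
digits(5644) = 1 + digits(564)
digits(564) = 1 + digits(56)
digits(56) = 1 + digits(5)
digits(5) = 1  (base case: 5 < 10)
Unwinding: 1 + 1 + 1 + 1 + 1 + 1 + 1 + 1 + 1 = 9

9


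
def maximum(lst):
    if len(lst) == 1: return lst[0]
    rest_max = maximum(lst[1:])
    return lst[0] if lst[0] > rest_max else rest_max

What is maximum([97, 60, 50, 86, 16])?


maximum([97, 60, 50, 86, 16]): compare 97 with maximum([60, 50, 86, 16])
maximum([60, 50, 86, 16]): compare 60 with maximum([50, 86, 16])
maximum([50, 86, 16]): compare 50 with maximum([86, 16])
maximum([86, 16]): compare 86 with maximum([16])
maximum([16]) = 16  (base case)
Compare 86 with 16 -> 86
Compare 50 with 86 -> 86
Compare 60 with 86 -> 86
Compare 97 with 86 -> 97

97


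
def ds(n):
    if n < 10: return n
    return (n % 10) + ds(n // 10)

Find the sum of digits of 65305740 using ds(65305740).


ds(65305740) = 0 + ds(6530574)
ds(6530574) = 4 + ds(653057)
ds(653057) = 7 + ds(65305)
ds(65305) = 5 + ds(6530)
ds(6530) = 0 + ds(653)
ds(653) = 3 + ds(65)
ds(65) = 5 + ds(6)
ds(6) = 6  (base case)
Total: 0 + 4 + 7 + 5 + 0 + 3 + 5 + 6 = 30

30


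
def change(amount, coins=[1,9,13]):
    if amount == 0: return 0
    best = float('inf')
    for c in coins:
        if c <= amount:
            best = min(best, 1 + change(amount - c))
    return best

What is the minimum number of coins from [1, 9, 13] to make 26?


Building up with DP:
change(0) = 0
change(1) = min(1+change(0)=1+0=1) = 1
change(2) = min(1+change(1)=1+1=2) = 2
change(3) = min(1+change(2)=1+2=3) = 3
change(4) = min(1+change(3)=1+3=4) = 4
change(5) = min(1+change(4)=1+4=5) = 5
change(6) = min(1+change(5)=1+5=6) = 6
change(7) = min(1+change(6)=1+6=7) = 7
change(8) = min(1+change(7)=1+7=8) = 8
change(9) = min(1+change(8)=1+8=9, 1+change(0)=1+0=1) = 1
change(10) = min(1+change(9)=1+1=2, 1+change(1)=1+1=2) = 2
change(11) = min(1+change(10)=1+2=3, 1+change(2)=1+2=3) = 3
change(12) = min(1+change(11)=1+3=4, 1+change(3)=1+3=4) = 4
change(13) = min(1+change(12)=1+4=5, 1+change(4)=1+4=5, 1+change(0)=1+0=1) = 1
change(14) = min(1+change(13)=1+1=2, 1+change(5)=1+5=6, 1+change(1)=1+1=2) = 2
change(15) = min(1+change(14)=1+2=3, 1+change(6)=1+6=7, 1+change(2)=1+2=3) = 3
change(16) = min(1+change(15)=1+3=4, 1+change(7)=1+7=8, 1+change(3)=1+3=4) = 4
change(17) = min(1+change(16)=1+4=5, 1+change(8)=1+8=9, 1+change(4)=1+4=5) = 5
change(18) = min(1+change(17)=1+5=6, 1+change(9)=1+1=2, 1+change(5)=1+5=6) = 2
change(19) = min(1+change(18)=1+2=3, 1+change(10)=1+2=3, 1+change(6)=1+6=7) = 3
change(20) = min(1+change(19)=1+3=4, 1+change(11)=1+3=4, 1+change(7)=1+7=8) = 4
change(21) = min(1+change(20)=1+4=5, 1+change(12)=1+4=5, 1+change(8)=1+8=9) = 5
change(22) = min(1+change(21)=1+5=6, 1+change(13)=1+1=2, 1+change(9)=1+1=2) = 2
change(23) = min(1+change(22)=1+2=3, 1+change(14)=1+2=3, 1+change(10)=1+2=3) = 3
change(24) = min(1+change(23)=1+3=4, 1+change(15)=1+3=4, 1+change(11)=1+3=4) = 4
change(25) = min(1+change(24)=1+4=5, 1+change(16)=1+4=5, 1+change(12)=1+4=5) = 5
change(26) = min(1+change(25)=1+5=6, 1+change(17)=1+5=6, 1+change(13)=1+1=2) = 2

2


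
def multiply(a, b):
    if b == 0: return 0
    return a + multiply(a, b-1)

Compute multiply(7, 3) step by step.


multiply(7, 3) = 7 + multiply(7, 2)
multiply(7, 2) = 7 + multiply(7, 1)
multiply(7, 1) = 7 + multiply(7, 0)
multiply(7, 0) = 0  (base case)
Total: 7 + 7 + 7 + 0 = 21

21


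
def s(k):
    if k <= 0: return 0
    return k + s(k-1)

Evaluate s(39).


s(39)
= 39 + 38 + 37 + 36 + 35 + 34 + 33 + 32 + 31 + 30 + 29 + 28 + 27 + 26 + 25 + 24 + 23 + 22 + 21 + 20 + 19 + 18 + 17 + 16 + 15 + 14 + 13 + 12 + 11 + 10 + 9 + 8 + 7 + 6 + 5 + 4 + 3 + 2 + 1 + s(0)
= 39 + 38 + 37 + 36 + 35 + 34 + 33 + 32 + 31 + 30 + 29 + 28 + 27 + 26 + 25 + 24 + 23 + 22 + 21 + 20 + 19 + 18 + 17 + 16 + 15 + 14 + 13 + 12 + 11 + 10 + 9 + 8 + 7 + 6 + 5 + 4 + 3 + 2 + 1 + 0
= 780

780


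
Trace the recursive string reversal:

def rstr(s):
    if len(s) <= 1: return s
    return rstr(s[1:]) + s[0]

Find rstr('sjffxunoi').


rstr('sjffxunoi') = rstr('jffxunoi') + 's'
rstr('jffxunoi') = rstr('ffxunoi') + 'j'
rstr('ffxunoi') = rstr('fxunoi') + 'f'
rstr('fxunoi') = rstr('xunoi') + 'f'
rstr('xunoi') = rstr('unoi') + 'x'
rstr('unoi') = rstr('noi') + 'u'
rstr('noi') = rstr('oi') + 'n'
rstr('oi') = rstr('i') + 'o'
rstr('i') = 'i'  (base case)
Concatenating: 'i' + 'o' + 'n' + 'u' + 'x' + 'f' + 'f' + 'j' + 's' = 'ionuxffjs'

ionuxffjs


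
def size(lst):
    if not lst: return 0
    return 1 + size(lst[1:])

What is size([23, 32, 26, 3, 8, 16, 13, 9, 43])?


size([23, 32, 26, 3, 8, 16, 13, 9, 43]) = 1 + size([32, 26, 3, 8, 16, 13, 9, 43])
size([32, 26, 3, 8, 16, 13, 9, 43]) = 1 + size([26, 3, 8, 16, 13, 9, 43])
size([26, 3, 8, 16, 13, 9, 43]) = 1 + size([3, 8, 16, 13, 9, 43])
size([3, 8, 16, 13, 9, 43]) = 1 + size([8, 16, 13, 9, 43])
size([8, 16, 13, 9, 43]) = 1 + size([16, 13, 9, 43])
size([16, 13, 9, 43]) = 1 + size([13, 9, 43])
size([13, 9, 43]) = 1 + size([9, 43])
size([9, 43]) = 1 + size([43])
size([43]) = 1 + size([])
size([]) = 0  (base case)
Unwinding: 1 + 1 + 1 + 1 + 1 + 1 + 1 + 1 + 1 + 0 = 9

9


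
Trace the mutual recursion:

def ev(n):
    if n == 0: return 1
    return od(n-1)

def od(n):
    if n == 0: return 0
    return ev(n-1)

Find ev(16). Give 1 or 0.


ev(16) = od(15)
od(15) = ev(14)
ev(14) = od(13)
od(13) = ev(12)
ev(12) = od(11)
od(11) = ev(10)
ev(10) = od(9)
od(9) = ev(8)
ev(8) = od(7)
od(7) = ev(6)
ev(6) = od(5)
od(5) = ev(4)
ev(4) = od(3)
od(3) = ev(2)
ev(2) = od(1)
od(1) = ev(0)
ev(0) = 1  (base case)
Result: 1

1


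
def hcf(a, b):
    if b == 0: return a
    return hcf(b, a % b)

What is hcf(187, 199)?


hcf(187, 199) = hcf(199, 187)
hcf(199, 187) = hcf(187, 12)
hcf(187, 12) = hcf(12, 7)
hcf(12, 7) = hcf(7, 5)
hcf(7, 5) = hcf(5, 2)
hcf(5, 2) = hcf(2, 1)
hcf(2, 1) = hcf(1, 0)
hcf(1, 0) = 1  (base case)

1


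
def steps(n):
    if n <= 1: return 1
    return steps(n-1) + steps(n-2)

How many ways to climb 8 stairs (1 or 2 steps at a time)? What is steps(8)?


Building up from base cases:
steps(0) = 1
steps(1) = 1
steps(2) = steps(1) + steps(0) = 1 + 1 = 2
steps(3) = steps(2) + steps(1) = 2 + 1 = 3
steps(4) = steps(3) + steps(2) = 3 + 2 = 5
steps(5) = steps(4) + steps(3) = 5 + 3 = 8
steps(6) = steps(5) + steps(4) = 8 + 5 = 13
steps(7) = steps(6) + steps(5) = 13 + 8 = 21
steps(8) = steps(7) + steps(6) = 21 + 13 = 34

34


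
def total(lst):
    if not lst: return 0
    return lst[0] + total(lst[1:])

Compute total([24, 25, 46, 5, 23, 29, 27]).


total([24, 25, 46, 5, 23, 29, 27]) = 24 + total([25, 46, 5, 23, 29, 27])
total([25, 46, 5, 23, 29, 27]) = 25 + total([46, 5, 23, 29, 27])
total([46, 5, 23, 29, 27]) = 46 + total([5, 23, 29, 27])
total([5, 23, 29, 27]) = 5 + total([23, 29, 27])
total([23, 29, 27]) = 23 + total([29, 27])
total([29, 27]) = 29 + total([27])
total([27]) = 27 + total([])
total([]) = 0  (base case)
Total: 24 + 25 + 46 + 5 + 23 + 29 + 27 + 0 = 179

179


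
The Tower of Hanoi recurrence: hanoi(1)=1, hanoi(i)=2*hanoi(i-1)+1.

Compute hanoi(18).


hanoi(18) = 2 * hanoi(17) + 1
hanoi(17) = 2 * hanoi(16) + 1
hanoi(16) = 2 * hanoi(15) + 1
hanoi(15) = 2 * hanoi(14) + 1
hanoi(14) = 2 * hanoi(13) + 1
hanoi(13) = 2 * hanoi(12) + 1
hanoi(12) = 2 * hanoi(11) + 1
hanoi(11) = 2 * hanoi(10) + 1
hanoi(10) = 2 * hanoi(9) + 1
hanoi(9) = 2 * hanoi(8) + 1
hanoi(8) = 2 * hanoi(7) + 1
hanoi(7) = 2 * hanoi(6) + 1
hanoi(6) = 2 * hanoi(5) + 1
hanoi(5) = 2 * hanoi(4) + 1
hanoi(4) = 2 * hanoi(3) + 1
hanoi(3) = 2 * hanoi(2) + 1
hanoi(2) = 2 * hanoi(1) + 1
hanoi(1) = 1  (base case)
hanoi(2) = 2 * 1 + 1 = 3
hanoi(3) = 2 * 3 + 1 = 7
hanoi(4) = 2 * 7 + 1 = 15
hanoi(5) = 2 * 15 + 1 = 31
hanoi(6) = 2 * 31 + 1 = 63
hanoi(7) = 2 * 63 + 1 = 127
hanoi(8) = 2 * 127 + 1 = 255
hanoi(9) = 2 * 255 + 1 = 511
hanoi(10) = 2 * 511 + 1 = 1023
hanoi(11) = 2 * 1023 + 1 = 2047
hanoi(12) = 2 * 2047 + 1 = 4095
hanoi(13) = 2 * 4095 + 1 = 8191
hanoi(14) = 2 * 8191 + 1 = 16383
hanoi(15) = 2 * 16383 + 1 = 32767
hanoi(16) = 2 * 32767 + 1 = 65535
hanoi(17) = 2 * 65535 + 1 = 131071
hanoi(18) = 2 * 131071 + 1 = 262143

262143


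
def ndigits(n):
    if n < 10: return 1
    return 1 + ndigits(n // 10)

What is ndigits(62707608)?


ndigits(62707608) = 1 + ndigits(6270760)
ndigits(6270760) = 1 + ndigits(627076)
ndigits(627076) = 1 + ndigits(62707)
ndigits(62707) = 1 + ndigits(6270)
ndigits(6270) = 1 + ndigits(627)
ndigits(627) = 1 + ndigits(62)
ndigits(62) = 1 + ndigits(6)
ndigits(6) = 1  (base case: 6 < 10)
Unwinding: 1 + 1 + 1 + 1 + 1 + 1 + 1 + 1 = 8

8


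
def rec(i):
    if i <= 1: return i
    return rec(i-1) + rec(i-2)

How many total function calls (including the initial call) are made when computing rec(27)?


Let C(n) = total calls for rec(n)
C(0) = 1, C(1) = 1
C(2) = 1 + C(1) + C(0) = 1 + 1 + 1 = 3
C(3) = 1 + C(2) + C(1) = 1 + 3 + 1 = 5
C(4) = 1 + C(3) + C(2) = 1 + 5 + 3 = 9
C(5) = 1 + C(4) + C(3) = 1 + 9 + 5 = 15
C(6) = 1 + C(5) + C(4) = 1 + 15 + 9 = 25
C(7) = 1 + C(6) + C(5) = 1 + 25 + 15 = 41
C(8) = 1 + C(7) + C(6) = 1 + 41 + 25 = 67
C(9) = 1 + C(8) + C(7) = 1 + 67 + 41 = 109
C(10) = 1 + C(9) + C(8) = 1 + 109 + 67 = 177
C(11) = 1 + C(10) + C(9) = 1 + 177 + 109 = 287
C(12) = 1 + C(11) + C(10) = 1 + 287 + 177 = 465
C(13) = 1 + C(12) + C(11) = 1 + 465 + 287 = 753
C(14) = 1 + C(13) + C(12) = 1 + 753 + 465 = 1219
C(15) = 1 + C(14) + C(13) = 1 + 1219 + 753 = 1973
C(16) = 1 + C(15) + C(14) = 1 + 1973 + 1219 = 3193
C(17) = 1 + C(16) + C(15) = 1 + 3193 + 1973 = 5167
C(18) = 1 + C(17) + C(16) = 1 + 5167 + 3193 = 8361
C(19) = 1 + C(18) + C(17) = 1 + 8361 + 5167 = 13529
C(20) = 1 + C(19) + C(18) = 1 + 13529 + 8361 = 21891
C(21) = 1 + C(20) + C(19) = 1 + 21891 + 13529 = 35421
C(22) = 1 + C(21) + C(20) = 1 + 35421 + 21891 = 57313
C(23) = 1 + C(22) + C(21) = 1 + 57313 + 35421 = 92735
C(24) = 1 + C(23) + C(22) = 1 + 92735 + 57313 = 150049
C(25) = 1 + C(24) + C(23) = 1 + 150049 + 92735 = 242785
C(26) = 1 + C(25) + C(24) = 1 + 242785 + 150049 = 392835
C(27) = 1 + C(26) + C(25) = 1 + 392835 + 242785 = 635621

635621


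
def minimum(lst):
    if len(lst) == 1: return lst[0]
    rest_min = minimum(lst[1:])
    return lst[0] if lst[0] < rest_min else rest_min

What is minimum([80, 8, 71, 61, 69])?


minimum([80, 8, 71, 61, 69]): compare 80 with minimum([8, 71, 61, 69])
minimum([8, 71, 61, 69]): compare 8 with minimum([71, 61, 69])
minimum([71, 61, 69]): compare 71 with minimum([61, 69])
minimum([61, 69]): compare 61 with minimum([69])
minimum([69]) = 69  (base case)
Compare 61 with 69 -> 61
Compare 71 with 61 -> 61
Compare 8 with 61 -> 8
Compare 80 with 8 -> 8

8


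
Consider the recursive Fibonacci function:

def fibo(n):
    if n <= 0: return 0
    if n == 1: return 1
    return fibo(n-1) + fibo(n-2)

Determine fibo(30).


Computing fibo(30) bottom-up:
fibo(0) = 0
fibo(1) = 1
fibo(2) = fibo(1) + fibo(0) = 1 + 0 = 1
fibo(3) = fibo(2) + fibo(1) = 1 + 1 = 2
fibo(4) = fibo(3) + fibo(2) = 2 + 1 = 3
fibo(5) = fibo(4) + fibo(3) = 3 + 2 = 5
fibo(6) = fibo(5) + fibo(4) = 5 + 3 = 8
fibo(7) = fibo(6) + fibo(5) = 8 + 5 = 13
fibo(8) = fibo(7) + fibo(6) = 13 + 8 = 21
fibo(9) = fibo(8) + fibo(7) = 21 + 13 = 34
fibo(10) = fibo(9) + fibo(8) = 34 + 21 = 55
fibo(11) = fibo(10) + fibo(9) = 55 + 34 = 89
fibo(12) = fibo(11) + fibo(10) = 89 + 55 = 144
fibo(13) = fibo(12) + fibo(11) = 144 + 89 = 233
fibo(14) = fibo(13) + fibo(12) = 233 + 144 = 377
fibo(15) = fibo(14) + fibo(13) = 377 + 233 = 610
fibo(16) = fibo(15) + fibo(14) = 610 + 377 = 987
fibo(17) = fibo(16) + fibo(15) = 987 + 610 = 1597
fibo(18) = fibo(17) + fibo(16) = 1597 + 987 = 2584
fibo(19) = fibo(18) + fibo(17) = 2584 + 1597 = 4181
fibo(20) = fibo(19) + fibo(18) = 4181 + 2584 = 6765
fibo(21) = fibo(20) + fibo(19) = 6765 + 4181 = 10946
fibo(22) = fibo(21) + fibo(20) = 10946 + 6765 = 17711
fibo(23) = fibo(22) + fibo(21) = 17711 + 10946 = 28657
fibo(24) = fibo(23) + fibo(22) = 28657 + 17711 = 46368
fibo(25) = fibo(24) + fibo(23) = 46368 + 28657 = 75025
fibo(26) = fibo(25) + fibo(24) = 75025 + 46368 = 121393
fibo(27) = fibo(26) + fibo(25) = 121393 + 75025 = 196418
fibo(28) = fibo(27) + fibo(26) = 196418 + 121393 = 317811
fibo(29) = fibo(28) + fibo(27) = 317811 + 196418 = 514229
fibo(30) = fibo(29) + fibo(28) = 514229 + 317811 = 832040

832040


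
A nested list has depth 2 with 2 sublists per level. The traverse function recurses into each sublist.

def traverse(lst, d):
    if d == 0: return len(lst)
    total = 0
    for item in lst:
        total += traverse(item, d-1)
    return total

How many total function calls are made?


At depth 0 (root): 1 call
At depth 1: each of 1 parents calls traverse on 2 children = 2 calls
At depth 2: each of 2 parents calls traverse on 2 children = 4 calls
Total: 1 + 2 + 4 = 7

7


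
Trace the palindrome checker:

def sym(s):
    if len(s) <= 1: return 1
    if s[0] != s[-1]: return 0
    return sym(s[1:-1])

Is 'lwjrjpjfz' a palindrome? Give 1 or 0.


sym('lwjrjpjfz'): s[0]='l' != s[-1]='z' -> return 0
Result: 0 (not a palindrome)

0


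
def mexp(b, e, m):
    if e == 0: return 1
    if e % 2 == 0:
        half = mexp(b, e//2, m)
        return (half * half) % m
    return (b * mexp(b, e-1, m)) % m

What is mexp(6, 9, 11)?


mexp(6, 9, 11): e is odd, compute mexp(6, 8, 11)
  mexp(6, 8, 11): e is even, compute mexp(6, 4, 11)
    mexp(6, 4, 11): e is even, compute mexp(6, 2, 11)
      mexp(6, 2, 11): e is even, compute mexp(6, 1, 11)
        mexp(6, 1, 11): e is odd, compute mexp(6, 0, 11)
          mexp(6, 0, 11) = 1
        (6 * 1) % 11 = 6
      half=6, (6*6) % 11 = 3
    half=3, (3*3) % 11 = 9
  half=9, (9*9) % 11 = 4
(6 * 4) % 11 = 2

2


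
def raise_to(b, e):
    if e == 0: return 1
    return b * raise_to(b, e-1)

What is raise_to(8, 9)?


raise_to(8, 9)
= 8 * raise_to(8, 8)
= 8 * 8 * raise_to(8, 7)
= 8 * 8 * 8 * raise_to(8, 6)
= 8 * 8 * 8 * 8 * raise_to(8, 5)
= 8 * 8 * 8 * 8 * 8 * raise_to(8, 4)
= 8 * 8 * 8 * 8 * 8 * 8 * raise_to(8, 3)
= 8 * 8 * 8 * 8 * 8 * 8 * 8 * raise_to(8, 2)
= 8 * 8 * 8 * 8 * 8 * 8 * 8 * 8 * raise_to(8, 1)
= 8 * 8 * 8 * 8 * 8 * 8 * 8 * 8 * 8 * raise_to(8, 0)
= 8 * 8 * 8 * 8 * 8 * 8 * 8 * 8 * 8 * 1
= 134217728

134217728


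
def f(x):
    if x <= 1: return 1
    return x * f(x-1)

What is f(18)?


f(18)
= 18 * f(17)
= 18 * 17 * f(16)
= 18 * 17 * 16 * f(15)
= 18 * 17 * 16 * 15 * f(14)
= 18 * 17 * 16 * 15 * 14 * f(13)
= 18 * 17 * 16 * 15 * 14 * 13 * f(12)
= 18 * 17 * 16 * 15 * 14 * 13 * 12 * f(11)
= 18 * 17 * 16 * 15 * 14 * 13 * 12 * 11 * f(10)
= 18 * 17 * 16 * 15 * 14 * 13 * 12 * 11 * 10 * f(9)
= 18 * 17 * 16 * 15 * 14 * 13 * 12 * 11 * 10 * 9 * f(8)
= 18 * 17 * 16 * 15 * 14 * 13 * 12 * 11 * 10 * 9 * 8 * f(7)
= 18 * 17 * 16 * 15 * 14 * 13 * 12 * 11 * 10 * 9 * 8 * 7 * f(6)
= 18 * 17 * 16 * 15 * 14 * 13 * 12 * 11 * 10 * 9 * 8 * 7 * 6 * f(5)
= 18 * 17 * 16 * 15 * 14 * 13 * 12 * 11 * 10 * 9 * 8 * 7 * 6 * 5 * f(4)
= 18 * 17 * 16 * 15 * 14 * 13 * 12 * 11 * 10 * 9 * 8 * 7 * 6 * 5 * 4 * f(3)
= 18 * 17 * 16 * 15 * 14 * 13 * 12 * 11 * 10 * 9 * 8 * 7 * 6 * 5 * 4 * 3 * f(2)
= 18 * 17 * 16 * 15 * 14 * 13 * 12 * 11 * 10 * 9 * 8 * 7 * 6 * 5 * 4 * 3 * 2 * f(1)
= 18 * 17 * 16 * 15 * 14 * 13 * 12 * 11 * 10 * 9 * 8 * 7 * 6 * 5 * 4 * 3 * 2 * 1
= 6402373705728000

6402373705728000


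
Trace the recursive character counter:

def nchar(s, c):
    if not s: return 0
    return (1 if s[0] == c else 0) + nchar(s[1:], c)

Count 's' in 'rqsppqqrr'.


s[0]='r' != 's' -> 0
s[0]='q' != 's' -> 0
s[0]='s' == 's' -> 1
s[0]='p' != 's' -> 0
s[0]='p' != 's' -> 0
s[0]='q' != 's' -> 0
s[0]='q' != 's' -> 0
s[0]='r' != 's' -> 0
s[0]='r' != 's' -> 0
Sum: 0 + 0 + 1 + 0 + 0 + 0 + 0 + 0 + 0 = 1

1


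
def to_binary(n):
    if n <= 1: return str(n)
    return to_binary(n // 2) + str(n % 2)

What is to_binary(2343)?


to_binary(2343) = to_binary(1171) + '1'
to_binary(1171) = to_binary(585) + '1'
to_binary(585) = to_binary(292) + '1'
to_binary(292) = to_binary(146) + '0'
to_binary(146) = to_binary(73) + '0'
to_binary(73) = to_binary(36) + '1'
to_binary(36) = to_binary(18) + '0'
to_binary(18) = to_binary(9) + '0'
to_binary(9) = to_binary(4) + '1'
to_binary(4) = to_binary(2) + '0'
to_binary(2) = to_binary(1) + '0'
to_binary(1) = '1'  (base case)
Concatenating: '1' + '0' + '0' + '1' + '0' + '0' + '1' + '0' + '0' + '1' + '1' + '1' = '100100100111'

100100100111


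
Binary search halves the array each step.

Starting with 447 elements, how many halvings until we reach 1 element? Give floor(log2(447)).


447 / 2 = 223
223 / 2 = 111
111 / 2 = 55
55 / 2 = 27
27 / 2 = 13
13 / 2 = 6
6 / 2 = 3
3 / 2 = 1
Reached 1 after 8 halvings

8
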